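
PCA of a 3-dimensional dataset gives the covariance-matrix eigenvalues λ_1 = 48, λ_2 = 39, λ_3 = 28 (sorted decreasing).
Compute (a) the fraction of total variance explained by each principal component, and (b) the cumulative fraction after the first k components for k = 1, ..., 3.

Step 1 — total variance = trace(Sigma) = Σ λ_i = 48 + 39 + 28 = 115.

Step 2 — fraction explained by component i = λ_i / Σ λ:
  PC1: 48/115 = 0.4174
  PC2: 39/115 = 0.3391
  PC3: 28/115 = 0.2435

Step 3 — cumulative fraction after k components = (λ_1 + ... + λ_k) / Σ λ:
  k = 1: 48/115 = 0.4174
  k = 2: (48 + 39)/115 = 87/115 = 0.7565
  k = 3: (48 + 39 + 28)/115 = 115/115 = 1

Summary (fraction, with percent):

explained: PC1 0.4174 (41.74%), PC2 0.3391 (33.91%), PC3 0.2435 (24.35%);  cumulative: 0.4174, 0.7565, 1


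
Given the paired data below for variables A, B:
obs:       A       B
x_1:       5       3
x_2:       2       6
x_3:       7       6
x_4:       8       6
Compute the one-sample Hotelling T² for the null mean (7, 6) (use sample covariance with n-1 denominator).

Step 1 — sample mean vector:
  mean(A) = (5 + 2 + 7 + 8) / 4 = 22/4 = 5.5
  mean(B) = (3 + 6 + 6 + 6) / 4 = 21/4 = 5.25
  x̄ = (5.5, 5.25),  deviation x̄ - mu_0 = (5.5, 5.25) - (7, 6) = (-1.5, -0.75).

Step 2 — sample covariance matrix, S[i,j] = (1/(n-1)) · Σ_k (x_{k,i} - mean_i) · (x_{k,j} - mean_j), divisor n-1 = 3:
  S[A,A] = ((-0.5)·(-0.5) + (-3.5)·(-3.5) + (1.5)·(1.5) + (2.5)·(2.5)) / 3 = 21/3 = 7
  S[A,B] = ((-0.5)·(-2.25) + (-3.5)·(0.75) + (1.5)·(0.75) + (2.5)·(0.75)) / 3 = 1.5/3 = 0.5
  S[B,B] = ((-2.25)·(-2.25) + (0.75)·(0.75) + (0.75)·(0.75) + (0.75)·(0.75)) / 3 = 6.75/3 = 2.25
  S = [[7, 0.5],
 [0.5, 2.25]].

Step 3 — invert S. det(S) = 7·2.25 - (0.5)² = 15.5.
  S^{-1} = (1/det) · [[d, -b], [-b, a]] = [[0.1452, -0.0323],
 [-0.0323, 0.4516]].

Step 4 — quadratic form (x̄ - mu_0)^T · S^{-1} · (x̄ - mu_0):
  S^{-1} · (x̄ - mu_0) = (-0.1935, -0.2903),
  (x̄ - mu_0)^T · [...] = (-1.5)·(-0.1935) + (-0.75)·(-0.2903) = 0.5081.

Step 5 — scale by n: T² = 4 · 0.5081 = 2.0323.

T² ≈ 2.0323


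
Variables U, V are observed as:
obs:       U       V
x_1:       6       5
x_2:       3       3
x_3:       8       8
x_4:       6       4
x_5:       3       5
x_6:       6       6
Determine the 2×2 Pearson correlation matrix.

Step 1 — column means:
  mean(U) = (6 + 3 + 8 + 6 + 3 + 6) / 6 = 32/6 = 5.3333
  mean(V) = (5 + 3 + 8 + 4 + 5 + 6) / 6 = 31/6 = 5.1667

Step 2 — sample variances and covariances s[i,j] = (1/(n-1)) · Σ_k (x_{k,i} - mean_i) · (x_{k,j} - mean_j), with n-1 = 5:
  s[U,U] = ((0.6667)·(0.6667) + (-2.3333)·(-2.3333) + (2.6667)·(2.6667) + (0.6667)·(0.6667) + (-2.3333)·(-2.3333) + (0.6667)·(0.6667)) / 5 = 19.3333/5 = 3.8667
  s[U,V] = ((0.6667)·(-0.1667) + (-2.3333)·(-2.1667) + (2.6667)·(2.8333) + (0.6667)·(-1.1667) + (-2.3333)·(-0.1667) + (0.6667)·(0.8333)) / 5 = 12.6667/5 = 2.5333
  s[V,V] = ((-0.1667)·(-0.1667) + (-2.1667)·(-2.1667) + (2.8333)·(2.8333) + (-1.1667)·(-1.1667) + (-0.1667)·(-0.1667) + (0.8333)·(0.8333)) / 5 = 14.8333/5 = 2.9667
  Sample standard deviations s_i = √(s[i,i]):
  s(U) = √(3.8667) = 1.9664
  s(V) = √(2.9667) = 1.7224

Step 3 — r_{ij} = s_{ij} / (s_i · s_j):
  r[U,U] = 1 (diagonal).
  r[U,V] = 2.5333 / (1.9664 · 1.7224) = 2.5333 / 3.3869 = 0.748
  r[V,V] = 1 (diagonal).

R is symmetric with unit diagonal. Assembling:

R = [[1, 0.748],
 [0.748, 1]]


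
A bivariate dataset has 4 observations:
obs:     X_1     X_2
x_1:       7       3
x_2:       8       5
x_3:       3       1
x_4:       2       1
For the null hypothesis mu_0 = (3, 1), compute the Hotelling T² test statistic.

Step 1 — sample mean vector:
  mean(X_1) = (7 + 8 + 3 + 2) / 4 = 20/4 = 5
  mean(X_2) = (3 + 5 + 1 + 1) / 4 = 10/4 = 2.5
  x̄ = (5, 2.5),  deviation x̄ - mu_0 = (5, 2.5) - (3, 1) = (2, 1.5).

Step 2 — sample covariance matrix, S[i,j] = (1/(n-1)) · Σ_k (x_{k,i} - mean_i) · (x_{k,j} - mean_j), divisor n-1 = 3:
  S[X_1,X_1] = ((2)·(2) + (3)·(3) + (-2)·(-2) + (-3)·(-3)) / 3 = 26/3 = 8.6667
  S[X_1,X_2] = ((2)·(0.5) + (3)·(2.5) + (-2)·(-1.5) + (-3)·(-1.5)) / 3 = 16/3 = 5.3333
  S[X_2,X_2] = ((0.5)·(0.5) + (2.5)·(2.5) + (-1.5)·(-1.5) + (-1.5)·(-1.5)) / 3 = 11/3 = 3.6667
  S = [[8.6667, 5.3333],
 [5.3333, 3.6667]].

Step 3 — invert S. det(S) = 8.6667·3.6667 - (5.3333)² = 3.3333.
  S^{-1} = (1/det) · [[d, -b], [-b, a]] = [[1.1, -1.6],
 [-1.6, 2.6]].

Step 4 — quadratic form (x̄ - mu_0)^T · S^{-1} · (x̄ - mu_0):
  S^{-1} · (x̄ - mu_0) = (-0.2, 0.7),
  (x̄ - mu_0)^T · [...] = (2)·(-0.2) + (1.5)·(0.7) = 0.65.

Step 5 — scale by n: T² = 4 · 0.65 = 2.6.

T² ≈ 2.6


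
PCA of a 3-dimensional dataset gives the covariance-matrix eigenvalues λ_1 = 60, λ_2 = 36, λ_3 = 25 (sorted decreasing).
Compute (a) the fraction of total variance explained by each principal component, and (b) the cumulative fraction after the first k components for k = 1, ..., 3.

Step 1 — total variance = trace(Sigma) = Σ λ_i = 60 + 36 + 25 = 121.

Step 2 — fraction explained by component i = λ_i / Σ λ:
  PC1: 60/121 = 0.4959
  PC2: 36/121 = 0.2975
  PC3: 25/121 = 0.2066

Step 3 — cumulative fraction after k components = (λ_1 + ... + λ_k) / Σ λ:
  k = 1: 60/121 = 0.4959
  k = 2: (60 + 36)/121 = 96/121 = 0.7934
  k = 3: (60 + 36 + 25)/121 = 121/121 = 1

Summary (fraction, with percent):

explained: PC1 0.4959 (49.59%), PC2 0.2975 (29.75%), PC3 0.2066 (20.66%);  cumulative: 0.4959, 0.7934, 1


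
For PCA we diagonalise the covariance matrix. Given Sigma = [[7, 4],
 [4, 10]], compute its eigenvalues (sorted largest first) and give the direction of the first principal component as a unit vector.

Step 1 — characteristic polynomial of 2×2 Sigma:
  det(Sigma - λI) = λ² - trace · λ + det = 0.
  trace = 7 + 10 = 17, det = 7·10 - (4)² = 54.
Step 2 — discriminant:
  Δ = trace² - 4·det = 289 - 216 = 73.
Step 3 — eigenvalues:
  λ = (trace ± √Δ)/2 = (17 ± 8.544)/2,
  λ_1 = 12.772,  λ_2 = 4.228.

Step 4 — unit eigenvector for λ_1: solve (Sigma - λ_1 I)v = 0. First row:
  (7 - 12.772)·v_x + (4)·v_y = 0, i.e. (-5.772)·v_x + (4)·v_y = 0,
  so v ∝ (b, λ_1 - a) = (4, 5.772) = u.
  ||u|| = √((4)² + (5.772)²) = √(49.316) ≈ 7.0225,
  v_1 = u/||u|| ≈ (0.5696, 0.8219) (||v_1|| = 1).

λ_1 = 12.772,  λ_2 = 4.228;  v_1 ≈ (0.5696, 0.8219)


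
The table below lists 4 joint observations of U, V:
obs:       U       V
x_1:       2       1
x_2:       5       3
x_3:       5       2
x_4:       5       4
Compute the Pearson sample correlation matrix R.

Step 1 — column means:
  mean(U) = (2 + 5 + 5 + 5) / 4 = 17/4 = 4.25
  mean(V) = (1 + 3 + 2 + 4) / 4 = 10/4 = 2.5

Step 2 — sample variances and covariances s[i,j] = (1/(n-1)) · Σ_k (x_{k,i} - mean_i) · (x_{k,j} - mean_j), with n-1 = 3:
  s[U,U] = ((-2.25)·(-2.25) + (0.75)·(0.75) + (0.75)·(0.75) + (0.75)·(0.75)) / 3 = 6.75/3 = 2.25
  s[U,V] = ((-2.25)·(-1.5) + (0.75)·(0.5) + (0.75)·(-0.5) + (0.75)·(1.5)) / 3 = 4.5/3 = 1.5
  s[V,V] = ((-1.5)·(-1.5) + (0.5)·(0.5) + (-0.5)·(-0.5) + (1.5)·(1.5)) / 3 = 5/3 = 1.6667
  Sample standard deviations s_i = √(s[i,i]):
  s(U) = √(2.25) = 1.5
  s(V) = √(1.6667) = 1.291

Step 3 — r_{ij} = s_{ij} / (s_i · s_j):
  r[U,U] = 1 (diagonal).
  r[U,V] = 1.5 / (1.5 · 1.291) = 1.5 / 1.9365 = 0.7746
  r[V,V] = 1 (diagonal).

R is symmetric with unit diagonal. Assembling:

R = [[1, 0.7746],
 [0.7746, 1]]


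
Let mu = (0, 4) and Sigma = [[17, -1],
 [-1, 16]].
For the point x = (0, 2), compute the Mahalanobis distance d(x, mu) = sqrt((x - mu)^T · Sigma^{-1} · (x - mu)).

Step 1 — centre the observation: (x - mu) = (0, -2).

Step 2 — invert Sigma. det(Sigma) = 17·16 - (-1)² = 271.
  Sigma^{-1} = (1/det) · [[d, -b], [-b, a]] = [[0.059, 0.0037],
 [0.0037, 0.0627]].

Step 3 — form the quadratic (x - mu)^T · Sigma^{-1} · (x - mu):
  Sigma^{-1} · (x - mu) = (-0.0074, -0.1255).
  (x - mu)^T · [Sigma^{-1} · (x - mu)] = (0)·(-0.0074) + (-2)·(-0.1255) = 0.2509.

Step 4 — take square root: d = √(0.2509) ≈ 0.5009.

d(x, mu) = √(0.2509) ≈ 0.5009


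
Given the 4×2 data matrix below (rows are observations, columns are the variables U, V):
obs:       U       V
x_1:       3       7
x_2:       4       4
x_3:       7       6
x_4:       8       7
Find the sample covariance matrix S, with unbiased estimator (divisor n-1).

Step 1 — column means:
  mean(U) = (3 + 4 + 7 + 8) / 4 = 22/4 = 5.5
  mean(V) = (7 + 4 + 6 + 7) / 4 = 24/4 = 6

Step 2 — sample covariance S[i,j] = (1/(n-1)) · Σ_k (x_{k,i} - mean_i) · (x_{k,j} - mean_j), with n-1 = 3.
  S[U,U] = ((-2.5)·(-2.5) + (-1.5)·(-1.5) + (1.5)·(1.5) + (2.5)·(2.5)) / 3 = 17/3 = 5.6667
  S[U,V] = ((-2.5)·(1) + (-1.5)·(-2) + (1.5)·(0) + (2.5)·(1)) / 3 = 3/3 = 1
  S[V,V] = ((1)·(1) + (-2)·(-2) + (0)·(0) + (1)·(1)) / 3 = 6/3 = 2

S is symmetric (S[j,i] = S[i,j]). Assembling:

S = [[5.6667, 1],
 [1, 2]]


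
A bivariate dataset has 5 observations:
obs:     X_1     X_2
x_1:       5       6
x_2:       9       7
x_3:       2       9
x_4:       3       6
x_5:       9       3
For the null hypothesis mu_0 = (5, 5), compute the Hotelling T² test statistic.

Step 1 — sample mean vector:
  mean(X_1) = (5 + 9 + 2 + 3 + 9) / 5 = 28/5 = 5.6
  mean(X_2) = (6 + 7 + 9 + 6 + 3) / 5 = 31/5 = 6.2
  x̄ = (5.6, 6.2),  deviation x̄ - mu_0 = (5.6, 6.2) - (5, 5) = (0.6, 1.2).

Step 2 — sample covariance matrix, S[i,j] = (1/(n-1)) · Σ_k (x_{k,i} - mean_i) · (x_{k,j} - mean_j), divisor n-1 = 4:
  S[X_1,X_1] = ((-0.6)·(-0.6) + (3.4)·(3.4) + (-3.6)·(-3.6) + (-2.6)·(-2.6) + (3.4)·(3.4)) / 4 = 43.2/4 = 10.8
  S[X_1,X_2] = ((-0.6)·(-0.2) + (3.4)·(0.8) + (-3.6)·(2.8) + (-2.6)·(-0.2) + (3.4)·(-3.2)) / 4 = -17.6/4 = -4.4
  S[X_2,X_2] = ((-0.2)·(-0.2) + (0.8)·(0.8) + (2.8)·(2.8) + (-0.2)·(-0.2) + (-3.2)·(-3.2)) / 4 = 18.8/4 = 4.7
  S = [[10.8, -4.4],
 [-4.4, 4.7]].

Step 3 — invert S. det(S) = 10.8·4.7 - (-4.4)² = 31.4.
  S^{-1} = (1/det) · [[d, -b], [-b, a]] = [[0.1497, 0.1401],
 [0.1401, 0.3439]].

Step 4 — quadratic form (x̄ - mu_0)^T · S^{-1} · (x̄ - mu_0):
  S^{-1} · (x̄ - mu_0) = (0.258, 0.4968),
  (x̄ - mu_0)^T · [...] = (0.6)·(0.258) + (1.2)·(0.4968) = 0.751.

Step 5 — scale by n: T² = 5 · 0.751 = 3.7548.

T² ≈ 3.7548


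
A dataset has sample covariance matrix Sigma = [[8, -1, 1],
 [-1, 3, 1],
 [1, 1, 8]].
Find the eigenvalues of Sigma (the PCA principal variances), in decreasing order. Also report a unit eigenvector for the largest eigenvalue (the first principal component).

Step 1 — characteristic polynomial p(λ) = det(λI - Sigma) = λ³ - tr·λ² + c_1·λ - det, where tr = trace, c_1 = sum of the principal 2×2 minors, det = det(Sigma):
  tr = 8 + 3 + 8 = 19,
  c_1 = (8·3 - (-1)²) + (8·8 - (1)²) + (3·8 - (1)²) = 23 + 63 + 23 = 109,
  det = 8·(3·8 - (1)²) - (-1)·((-1)·8 - (1)·(1)) + (1)·((-1)·(1) - 3·(1)) = 8·(23) - (-1)·(-9) + (1)·(-4) = 171.
  So p(λ) = λ³ - 19λ² + 109λ - 171.
Step 2 — look for an integer root (rational root theorem: any rational root is an integer divisor of 171). Testing λ = 9:
  p(9) = 729 - 1539 + 981 - 171 = 0  ✓
  Dividing out (λ - 9): p(λ) = (λ - 9)(λ² - 10λ + 19).
Step 3 — remaining eigenvalues from the quadratic λ² - 10λ + 19 = 0:
  Δ = 10² - 4·19 = 100 - 76 = 24,  λ = (10 ± √24)/2 = (10 ± 4.899)/2 ≈ 7.4495 or 2.5505.
  Sorted: λ_1 = 9,  λ_2 = 7.4495,  λ_3 = 2.5505  (check: sum = 19 = tr ✓).

Step 4 — unit eigenvector for λ_1 = 9: v spans the null space of (Sigma - λ_1 I), whose rows are
  r_1 = (-1, -1, 1),  r_2 = (-1, -6, 1),  r_3 = (1, 1, -1).
  v is orthogonal to every row, so take v ∝ r_1 × r_2 = ((-1)·(1) - (1)·(-6), (1)·(-1) - (-1)·(1), (-1)·(-6) - (-1)·(-1)) = (5, 0, 5).
  Rescale (divide by 5): u = (1, 0, 1).
  ||u|| = √((1)² + (0)² + (1)²) = √(2) ≈ 1.4142,  v_1 = u/||u|| ≈ (0.7071, 0, 0.7071) (||v_1|| = 1).

λ_1 = 9,  λ_2 = 7.4495,  λ_3 = 2.5505;  v_1 ≈ (0.7071, 0, 0.7071)


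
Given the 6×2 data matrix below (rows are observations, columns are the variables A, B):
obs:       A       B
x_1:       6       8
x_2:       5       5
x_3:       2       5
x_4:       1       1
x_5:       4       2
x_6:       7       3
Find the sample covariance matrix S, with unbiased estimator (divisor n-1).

Step 1 — column means:
  mean(A) = (6 + 5 + 2 + 1 + 4 + 7) / 6 = 25/6 = 4.1667
  mean(B) = (8 + 5 + 5 + 1 + 2 + 3) / 6 = 24/6 = 4

Step 2 — sample covariance S[i,j] = (1/(n-1)) · Σ_k (x_{k,i} - mean_i) · (x_{k,j} - mean_j), with n-1 = 5.
  S[A,A] = ((1.8333)·(1.8333) + (0.8333)·(0.8333) + (-2.1667)·(-2.1667) + (-3.1667)·(-3.1667) + (-0.1667)·(-0.1667) + (2.8333)·(2.8333)) / 5 = 26.8333/5 = 5.3667
  S[A,B] = ((1.8333)·(4) + (0.8333)·(1) + (-2.1667)·(1) + (-3.1667)·(-3) + (-0.1667)·(-2) + (2.8333)·(-1)) / 5 = 13/5 = 2.6
  S[B,B] = ((4)·(4) + (1)·(1) + (1)·(1) + (-3)·(-3) + (-2)·(-2) + (-1)·(-1)) / 5 = 32/5 = 6.4

S is symmetric (S[j,i] = S[i,j]). Assembling:

S = [[5.3667, 2.6],
 [2.6, 6.4]]


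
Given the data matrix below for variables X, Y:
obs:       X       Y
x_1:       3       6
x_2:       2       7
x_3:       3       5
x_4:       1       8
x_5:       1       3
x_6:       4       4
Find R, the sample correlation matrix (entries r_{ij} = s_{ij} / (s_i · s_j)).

Step 1 — column means:
  mean(X) = (3 + 2 + 3 + 1 + 1 + 4) / 6 = 14/6 = 2.3333
  mean(Y) = (6 + 7 + 5 + 8 + 3 + 4) / 6 = 33/6 = 5.5

Step 2 — sample variances and covariances s[i,j] = (1/(n-1)) · Σ_k (x_{k,i} - mean_i) · (x_{k,j} - mean_j), with n-1 = 5:
  s[X,X] = ((0.6667)·(0.6667) + (-0.3333)·(-0.3333) + (0.6667)·(0.6667) + (-1.3333)·(-1.3333) + (-1.3333)·(-1.3333) + (1.6667)·(1.6667)) / 5 = 7.3333/5 = 1.4667
  s[X,Y] = ((0.6667)·(0.5) + (-0.3333)·(1.5) + (0.6667)·(-0.5) + (-1.3333)·(2.5) + (-1.3333)·(-2.5) + (1.6667)·(-1.5)) / 5 = -3/5 = -0.6
  s[Y,Y] = ((0.5)·(0.5) + (1.5)·(1.5) + (-0.5)·(-0.5) + (2.5)·(2.5) + (-2.5)·(-2.5) + (-1.5)·(-1.5)) / 5 = 17.5/5 = 3.5
  Sample standard deviations s_i = √(s[i,i]):
  s(X) = √(1.4667) = 1.2111
  s(Y) = √(3.5) = 1.8708

Step 3 — r_{ij} = s_{ij} / (s_i · s_j):
  r[X,X] = 1 (diagonal).
  r[X,Y] = -0.6 / (1.2111 · 1.8708) = -0.6 / 2.2657 = -0.2648
  r[Y,Y] = 1 (diagonal).

R is symmetric with unit diagonal. Assembling:

R = [[1, -0.2648],
 [-0.2648, 1]]


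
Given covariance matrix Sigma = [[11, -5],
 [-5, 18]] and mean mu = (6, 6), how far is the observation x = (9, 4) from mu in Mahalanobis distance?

Step 1 — centre the observation: (x - mu) = (3, -2).

Step 2 — invert Sigma. det(Sigma) = 11·18 - (-5)² = 173.
  Sigma^{-1} = (1/det) · [[d, -b], [-b, a]] = [[0.104, 0.0289],
 [0.0289, 0.0636]].

Step 3 — form the quadratic (x - mu)^T · Sigma^{-1} · (x - mu):
  Sigma^{-1} · (x - mu) = (0.2543, -0.0405).
  (x - mu)^T · [Sigma^{-1} · (x - mu)] = (3)·(0.2543) + (-2)·(-0.0405) = 0.8439.

Step 4 — take square root: d = √(0.8439) ≈ 0.9187.

d(x, mu) = √(0.8439) ≈ 0.9187


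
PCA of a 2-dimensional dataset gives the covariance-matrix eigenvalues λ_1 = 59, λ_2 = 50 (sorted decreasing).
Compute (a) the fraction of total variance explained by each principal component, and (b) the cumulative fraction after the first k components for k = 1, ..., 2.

Step 1 — total variance = trace(Sigma) = Σ λ_i = 59 + 50 = 109.

Step 2 — fraction explained by component i = λ_i / Σ λ:
  PC1: 59/109 = 0.5413
  PC2: 50/109 = 0.4587

Step 3 — cumulative fraction after k components = (λ_1 + ... + λ_k) / Σ λ:
  k = 1: 59/109 = 0.5413
  k = 2: (59 + 50)/109 = 109/109 = 1

Summary (fraction, with percent):

explained: PC1 0.5413 (54.13%), PC2 0.4587 (45.87%);  cumulative: 0.5413, 1


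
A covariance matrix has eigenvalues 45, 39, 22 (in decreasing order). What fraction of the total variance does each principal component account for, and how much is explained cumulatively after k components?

Step 1 — total variance = trace(Sigma) = Σ λ_i = 45 + 39 + 22 = 106.

Step 2 — fraction explained by component i = λ_i / Σ λ:
  PC1: 45/106 = 0.4245
  PC2: 39/106 = 0.3679
  PC3: 22/106 = 0.2075

Step 3 — cumulative fraction after k components = (λ_1 + ... + λ_k) / Σ λ:
  k = 1: 45/106 = 0.4245
  k = 2: (45 + 39)/106 = 84/106 = 0.7925
  k = 3: (45 + 39 + 22)/106 = 106/106 = 1

Summary (fraction, with percent):

explained: PC1 0.4245 (42.45%), PC2 0.3679 (36.79%), PC3 0.2075 (20.75%);  cumulative: 0.4245, 0.7925, 1


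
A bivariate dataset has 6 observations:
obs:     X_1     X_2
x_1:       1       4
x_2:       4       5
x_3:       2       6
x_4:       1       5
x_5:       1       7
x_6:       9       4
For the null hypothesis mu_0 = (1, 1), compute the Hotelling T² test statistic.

Step 1 — sample mean vector:
  mean(X_1) = (1 + 4 + 2 + 1 + 1 + 9) / 6 = 18/6 = 3
  mean(X_2) = (4 + 5 + 6 + 5 + 7 + 4) / 6 = 31/6 = 5.1667
  x̄ = (3, 5.1667),  deviation x̄ - mu_0 = (3, 5.1667) - (1, 1) = (2, 4.1667).

Step 2 — sample covariance matrix, S[i,j] = (1/(n-1)) · Σ_k (x_{k,i} - mean_i) · (x_{k,j} - mean_j), divisor n-1 = 5:
  S[X_1,X_1] = ((-2)·(-2) + (1)·(1) + (-1)·(-1) + (-2)·(-2) + (-2)·(-2) + (6)·(6)) / 5 = 50/5 = 10
  S[X_1,X_2] = ((-2)·(-1.1667) + (1)·(-0.1667) + (-1)·(0.8333) + (-2)·(-0.1667) + (-2)·(1.8333) + (6)·(-1.1667)) / 5 = -9/5 = -1.8
  S[X_2,X_2] = ((-1.1667)·(-1.1667) + (-0.1667)·(-0.1667) + (0.8333)·(0.8333) + (-0.1667)·(-0.1667) + (1.8333)·(1.8333) + (-1.1667)·(-1.1667)) / 5 = 6.8333/5 = 1.3667
  S = [[10, -1.8],
 [-1.8, 1.3667]].

Step 3 — invert S. det(S) = 10·1.3667 - (-1.8)² = 10.4267.
  S^{-1} = (1/det) · [[d, -b], [-b, a]] = [[0.1311, 0.1726],
 [0.1726, 0.9591]].

Step 4 — quadratic form (x̄ - mu_0)^T · S^{-1} · (x̄ - mu_0):
  S^{-1} · (x̄ - mu_0) = (0.9815, 4.3414),
  (x̄ - mu_0)^T · [...] = (2)·(0.9815) + (4.1667)·(4.3414) = 20.0522.

Step 5 — scale by n: T² = 6 · 20.0522 = 120.3133.

T² ≈ 120.3133


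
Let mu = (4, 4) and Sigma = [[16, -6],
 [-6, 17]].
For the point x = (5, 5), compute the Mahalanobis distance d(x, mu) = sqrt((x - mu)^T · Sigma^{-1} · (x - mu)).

Step 1 — centre the observation: (x - mu) = (1, 1).

Step 2 — invert Sigma. det(Sigma) = 16·17 - (-6)² = 236.
  Sigma^{-1} = (1/det) · [[d, -b], [-b, a]] = [[0.072, 0.0254],
 [0.0254, 0.0678]].

Step 3 — form the quadratic (x - mu)^T · Sigma^{-1} · (x - mu):
  Sigma^{-1} · (x - mu) = (0.0975, 0.0932).
  (x - mu)^T · [Sigma^{-1} · (x - mu)] = (1)·(0.0975) + (1)·(0.0932) = 0.1907.

Step 4 — take square root: d = √(0.1907) ≈ 0.4367.

d(x, mu) = √(0.1907) ≈ 0.4367


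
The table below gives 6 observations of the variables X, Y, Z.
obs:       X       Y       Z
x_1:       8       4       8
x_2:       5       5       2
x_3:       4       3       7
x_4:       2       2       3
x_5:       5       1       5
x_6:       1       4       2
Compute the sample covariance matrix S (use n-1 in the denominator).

Step 1 — column means:
  mean(X) = (8 + 5 + 4 + 2 + 5 + 1) / 6 = 25/6 = 4.1667
  mean(Y) = (4 + 5 + 3 + 2 + 1 + 4) / 6 = 19/6 = 3.1667
  mean(Z) = (8 + 2 + 7 + 3 + 5 + 2) / 6 = 27/6 = 4.5

Step 2 — sample covariance S[i,j] = (1/(n-1)) · Σ_k (x_{k,i} - mean_i) · (x_{k,j} - mean_j), with n-1 = 5.
  S[X,X] = ((3.8333)·(3.8333) + (0.8333)·(0.8333) + (-0.1667)·(-0.1667) + (-2.1667)·(-2.1667) + (0.8333)·(0.8333) + (-3.1667)·(-3.1667)) / 5 = 30.8333/5 = 6.1667
  S[X,Y] = ((3.8333)·(0.8333) + (0.8333)·(1.8333) + (-0.1667)·(-0.1667) + (-2.1667)·(-1.1667) + (0.8333)·(-2.1667) + (-3.1667)·(0.8333)) / 5 = 2.8333/5 = 0.5667
  S[X,Z] = ((3.8333)·(3.5) + (0.8333)·(-2.5) + (-0.1667)·(2.5) + (-2.1667)·(-1.5) + (0.8333)·(0.5) + (-3.1667)·(-2.5)) / 5 = 22.5/5 = 4.5
  S[Y,Y] = ((0.8333)·(0.8333) + (1.8333)·(1.8333) + (-0.1667)·(-0.1667) + (-1.1667)·(-1.1667) + (-2.1667)·(-2.1667) + (0.8333)·(0.8333)) / 5 = 10.8333/5 = 2.1667
  S[Y,Z] = ((0.8333)·(3.5) + (1.8333)·(-2.5) + (-0.1667)·(2.5) + (-1.1667)·(-1.5) + (-2.1667)·(0.5) + (0.8333)·(-2.5)) / 5 = -3.5/5 = -0.7
  S[Z,Z] = ((3.5)·(3.5) + (-2.5)·(-2.5) + (2.5)·(2.5) + (-1.5)·(-1.5) + (0.5)·(0.5) + (-2.5)·(-2.5)) / 5 = 33.5/5 = 6.7

S is symmetric (S[j,i] = S[i,j]). Assembling:

S = [[6.1667, 0.5667, 4.5],
 [0.5667, 2.1667, -0.7],
 [4.5, -0.7, 6.7]]


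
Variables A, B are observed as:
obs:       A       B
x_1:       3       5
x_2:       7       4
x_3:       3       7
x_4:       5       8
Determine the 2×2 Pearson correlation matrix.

Step 1 — column means:
  mean(A) = (3 + 7 + 3 + 5) / 4 = 18/4 = 4.5
  mean(B) = (5 + 4 + 7 + 8) / 4 = 24/4 = 6

Step 2 — sample variances and covariances s[i,j] = (1/(n-1)) · Σ_k (x_{k,i} - mean_i) · (x_{k,j} - mean_j), with n-1 = 3:
  s[A,A] = ((-1.5)·(-1.5) + (2.5)·(2.5) + (-1.5)·(-1.5) + (0.5)·(0.5)) / 3 = 11/3 = 3.6667
  s[A,B] = ((-1.5)·(-1) + (2.5)·(-2) + (-1.5)·(1) + (0.5)·(2)) / 3 = -4/3 = -1.3333
  s[B,B] = ((-1)·(-1) + (-2)·(-2) + (1)·(1) + (2)·(2)) / 3 = 10/3 = 3.3333
  Sample standard deviations s_i = √(s[i,i]):
  s(A) = √(3.6667) = 1.9149
  s(B) = √(3.3333) = 1.8257

Step 3 — r_{ij} = s_{ij} / (s_i · s_j):
  r[A,A] = 1 (diagonal).
  r[A,B] = -1.3333 / (1.9149 · 1.8257) = -1.3333 / 3.496 = -0.3814
  r[B,B] = 1 (diagonal).

R is symmetric with unit diagonal. Assembling:

R = [[1, -0.3814],
 [-0.3814, 1]]


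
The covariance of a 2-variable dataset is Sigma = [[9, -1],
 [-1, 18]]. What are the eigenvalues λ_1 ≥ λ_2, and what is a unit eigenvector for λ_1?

Step 1 — characteristic polynomial of 2×2 Sigma:
  det(Sigma - λI) = λ² - trace · λ + det = 0.
  trace = 9 + 18 = 27, det = 9·18 - (-1)² = 161.
Step 2 — discriminant:
  Δ = trace² - 4·det = 729 - 644 = 85.
Step 3 — eigenvalues:
  λ = (trace ± √Δ)/2 = (27 ± 9.2195)/2,
  λ_1 = 18.1098,  λ_2 = 8.8902.

Step 4 — unit eigenvector for λ_1: solve (Sigma - λ_1 I)v = 0. First row:
  (9 - 18.1098)·v_x + (-1)·v_y = 0, i.e. (-9.1098)·v_x + (-1)·v_y = 0,
  so v ∝ (b, λ_1 - a) = (-1, 9.1098); multiply by -1 so the first entry is positive: u = (1, -9.1098).
  ||u|| = √((1)² + (-9.1098)²) = √(83.988) ≈ 9.1645,
  v_1 = u/||u|| ≈ (0.1091, -0.994) (||v_1|| = 1).

λ_1 = 18.1098,  λ_2 = 8.8902;  v_1 ≈ (0.1091, -0.994)


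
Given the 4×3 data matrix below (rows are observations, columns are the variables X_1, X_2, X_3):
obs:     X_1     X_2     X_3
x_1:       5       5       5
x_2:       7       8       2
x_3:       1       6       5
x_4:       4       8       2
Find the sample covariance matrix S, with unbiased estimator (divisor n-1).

Step 1 — column means:
  mean(X_1) = (5 + 7 + 1 + 4) / 4 = 17/4 = 4.25
  mean(X_2) = (5 + 8 + 6 + 8) / 4 = 27/4 = 6.75
  mean(X_3) = (5 + 2 + 5 + 2) / 4 = 14/4 = 3.5

Step 2 — sample covariance S[i,j] = (1/(n-1)) · Σ_k (x_{k,i} - mean_i) · (x_{k,j} - mean_j), with n-1 = 3.
  S[X_1,X_1] = ((0.75)·(0.75) + (2.75)·(2.75) + (-3.25)·(-3.25) + (-0.25)·(-0.25)) / 3 = 18.75/3 = 6.25
  S[X_1,X_2] = ((0.75)·(-1.75) + (2.75)·(1.25) + (-3.25)·(-0.75) + (-0.25)·(1.25)) / 3 = 4.25/3 = 1.4167
  S[X_1,X_3] = ((0.75)·(1.5) + (2.75)·(-1.5) + (-3.25)·(1.5) + (-0.25)·(-1.5)) / 3 = -7.5/3 = -2.5
  S[X_2,X_2] = ((-1.75)·(-1.75) + (1.25)·(1.25) + (-0.75)·(-0.75) + (1.25)·(1.25)) / 3 = 6.75/3 = 2.25
  S[X_2,X_3] = ((-1.75)·(1.5) + (1.25)·(-1.5) + (-0.75)·(1.5) + (1.25)·(-1.5)) / 3 = -7.5/3 = -2.5
  S[X_3,X_3] = ((1.5)·(1.5) + (-1.5)·(-1.5) + (1.5)·(1.5) + (-1.5)·(-1.5)) / 3 = 9/3 = 3

S is symmetric (S[j,i] = S[i,j]). Assembling:

S = [[6.25, 1.4167, -2.5],
 [1.4167, 2.25, -2.5],
 [-2.5, -2.5, 3]]


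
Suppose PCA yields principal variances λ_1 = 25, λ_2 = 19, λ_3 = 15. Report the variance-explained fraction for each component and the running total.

Step 1 — total variance = trace(Sigma) = Σ λ_i = 25 + 19 + 15 = 59.

Step 2 — fraction explained by component i = λ_i / Σ λ:
  PC1: 25/59 = 0.4237
  PC2: 19/59 = 0.322
  PC3: 15/59 = 0.2542

Step 3 — cumulative fraction after k components = (λ_1 + ... + λ_k) / Σ λ:
  k = 1: 25/59 = 0.4237
  k = 2: (25 + 19)/59 = 44/59 = 0.7458
  k = 3: (25 + 19 + 15)/59 = 59/59 = 1

Summary (fraction, with percent):

explained: PC1 0.4237 (42.37%), PC2 0.322 (32.2%), PC3 0.2542 (25.42%);  cumulative: 0.4237, 0.7458, 1


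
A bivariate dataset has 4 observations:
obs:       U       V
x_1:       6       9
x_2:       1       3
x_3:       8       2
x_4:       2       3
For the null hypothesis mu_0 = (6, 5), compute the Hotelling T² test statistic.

Step 1 — sample mean vector:
  mean(U) = (6 + 1 + 8 + 2) / 4 = 17/4 = 4.25
  mean(V) = (9 + 3 + 2 + 3) / 4 = 17/4 = 4.25
  x̄ = (4.25, 4.25),  deviation x̄ - mu_0 = (4.25, 4.25) - (6, 5) = (-1.75, -0.75).

Step 2 — sample covariance matrix, S[i,j] = (1/(n-1)) · Σ_k (x_{k,i} - mean_i) · (x_{k,j} - mean_j), divisor n-1 = 3:
  S[U,U] = ((1.75)·(1.75) + (-3.25)·(-3.25) + (3.75)·(3.75) + (-2.25)·(-2.25)) / 3 = 32.75/3 = 10.9167
  S[U,V] = ((1.75)·(4.75) + (-3.25)·(-1.25) + (3.75)·(-2.25) + (-2.25)·(-1.25)) / 3 = 6.75/3 = 2.25
  S[V,V] = ((4.75)·(4.75) + (-1.25)·(-1.25) + (-2.25)·(-2.25) + (-1.25)·(-1.25)) / 3 = 30.75/3 = 10.25
  S = [[10.9167, 2.25],
 [2.25, 10.25]].

Step 3 — invert S. det(S) = 10.9167·10.25 - (2.25)² = 106.8333.
  S^{-1} = (1/det) · [[d, -b], [-b, a]] = [[0.0959, -0.0211],
 [-0.0211, 0.1022]].

Step 4 — quadratic form (x̄ - mu_0)^T · S^{-1} · (x̄ - mu_0):
  S^{-1} · (x̄ - mu_0) = (-0.1521, -0.0398),
  (x̄ - mu_0)^T · [...] = (-1.75)·(-0.1521) + (-0.75)·(-0.0398) = 0.296.

Step 5 — scale by n: T² = 4 · 0.296 = 1.1841.

T² ≈ 1.1841


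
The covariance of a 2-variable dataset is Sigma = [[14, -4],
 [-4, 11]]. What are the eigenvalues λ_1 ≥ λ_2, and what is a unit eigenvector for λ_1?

Step 1 — characteristic polynomial of 2×2 Sigma:
  det(Sigma - λI) = λ² - trace · λ + det = 0.
  trace = 14 + 11 = 25, det = 14·11 - (-4)² = 138.
Step 2 — discriminant:
  Δ = trace² - 4·det = 625 - 552 = 73.
Step 3 — eigenvalues:
  λ = (trace ± √Δ)/2 = (25 ± 8.544)/2,
  λ_1 = 16.772,  λ_2 = 8.228.

Step 4 — unit eigenvector for λ_1: solve (Sigma - λ_1 I)v = 0. First row:
  (14 - 16.772)·v_x + (-4)·v_y = 0, i.e. (-2.772)·v_x + (-4)·v_y = 0,
  so v ∝ (b, λ_1 - a) = (-4, 2.772); multiply by -1 so the first entry is positive: u = (4, -2.772).
  ||u|| = √((4)² + (-2.772)²) = √(23.684) ≈ 4.8666,
  v_1 = u/||u|| ≈ (0.8219, -0.5696) (||v_1|| = 1).

λ_1 = 16.772,  λ_2 = 8.228;  v_1 ≈ (0.8219, -0.5696)


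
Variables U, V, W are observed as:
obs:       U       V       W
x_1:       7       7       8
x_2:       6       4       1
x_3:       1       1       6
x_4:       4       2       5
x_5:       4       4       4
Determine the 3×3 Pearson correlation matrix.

Step 1 — column means:
  mean(U) = (7 + 6 + 1 + 4 + 4) / 5 = 22/5 = 4.4
  mean(V) = (7 + 4 + 1 + 2 + 4) / 5 = 18/5 = 3.6
  mean(W) = (8 + 1 + 6 + 5 + 4) / 5 = 24/5 = 4.8

Step 2 — sample variances and covariances s[i,j] = (1/(n-1)) · Σ_k (x_{k,i} - mean_i) · (x_{k,j} - mean_j), with n-1 = 4:
  s[U,U] = ((2.6)·(2.6) + (1.6)·(1.6) + (-3.4)·(-3.4) + (-0.4)·(-0.4) + (-0.4)·(-0.4)) / 4 = 21.2/4 = 5.3
  s[U,V] = ((2.6)·(3.4) + (1.6)·(0.4) + (-3.4)·(-2.6) + (-0.4)·(-1.6) + (-0.4)·(0.4)) / 4 = 18.8/4 = 4.7
  s[U,W] = ((2.6)·(3.2) + (1.6)·(-3.8) + (-3.4)·(1.2) + (-0.4)·(0.2) + (-0.4)·(-0.8)) / 4 = -1.6/4 = -0.4
  s[V,V] = ((3.4)·(3.4) + (0.4)·(0.4) + (-2.6)·(-2.6) + (-1.6)·(-1.6) + (0.4)·(0.4)) / 4 = 21.2/4 = 5.3
  s[V,W] = ((3.4)·(3.2) + (0.4)·(-3.8) + (-2.6)·(1.2) + (-1.6)·(0.2) + (0.4)·(-0.8)) / 4 = 5.6/4 = 1.4
  s[W,W] = ((3.2)·(3.2) + (-3.8)·(-3.8) + (1.2)·(1.2) + (0.2)·(0.2) + (-0.8)·(-0.8)) / 4 = 26.8/4 = 6.7
  Sample standard deviations s_i = √(s[i,i]):
  s(U) = √(5.3) = 2.3022
  s(V) = √(5.3) = 2.3022
  s(W) = √(6.7) = 2.5884

Step 3 — r_{ij} = s_{ij} / (s_i · s_j):
  r[U,U] = 1 (diagonal).
  r[U,V] = 4.7 / (2.3022 · 2.3022) = 4.7 / 5.3 = 0.8868
  r[U,W] = -0.4 / (2.3022 · 2.5884) = -0.4 / 5.959 = -0.0671
  r[V,V] = 1 (diagonal).
  r[V,W] = 1.4 / (2.3022 · 2.5884) = 1.4 / 5.959 = 0.2349
  r[W,W] = 1 (diagonal).

R is symmetric with unit diagonal. Assembling:

R = [[1, 0.8868, -0.0671],
 [0.8868, 1, 0.2349],
 [-0.0671, 0.2349, 1]]


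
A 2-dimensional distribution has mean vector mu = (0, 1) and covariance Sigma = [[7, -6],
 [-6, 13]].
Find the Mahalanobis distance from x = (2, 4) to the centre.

Step 1 — centre the observation: (x - mu) = (2, 3).

Step 2 — invert Sigma. det(Sigma) = 7·13 - (-6)² = 55.
  Sigma^{-1} = (1/det) · [[d, -b], [-b, a]] = [[0.2364, 0.1091],
 [0.1091, 0.1273]].

Step 3 — form the quadratic (x - mu)^T · Sigma^{-1} · (x - mu):
  Sigma^{-1} · (x - mu) = (0.8, 0.6).
  (x - mu)^T · [Sigma^{-1} · (x - mu)] = (2)·(0.8) + (3)·(0.6) = 3.4.

Step 4 — take square root: d = √(3.4) ≈ 1.8439.

d(x, mu) = √(3.4) ≈ 1.8439


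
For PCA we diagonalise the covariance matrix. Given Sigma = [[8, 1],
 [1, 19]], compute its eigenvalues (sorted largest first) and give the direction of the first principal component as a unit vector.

Step 1 — characteristic polynomial of 2×2 Sigma:
  det(Sigma - λI) = λ² - trace · λ + det = 0.
  trace = 8 + 19 = 27, det = 8·19 - (1)² = 151.
Step 2 — discriminant:
  Δ = trace² - 4·det = 729 - 604 = 125.
Step 3 — eigenvalues:
  λ = (trace ± √Δ)/2 = (27 ± 11.1803)/2,
  λ_1 = 19.0902,  λ_2 = 7.9098.

Step 4 — unit eigenvector for λ_1: solve (Sigma - λ_1 I)v = 0. First row:
  (8 - 19.0902)·v_x + (1)·v_y = 0, i.e. (-11.0902)·v_x + (1)·v_y = 0,
  so v ∝ (b, λ_1 - a) = (1, 11.0902) = u.
  ||u|| = √((1)² + (11.0902)²) = √(123.9919) ≈ 11.1352,
  v_1 = u/||u|| ≈ (0.0898, 0.996) (||v_1|| = 1).

λ_1 = 19.0902,  λ_2 = 7.9098;  v_1 ≈ (0.0898, 0.996)


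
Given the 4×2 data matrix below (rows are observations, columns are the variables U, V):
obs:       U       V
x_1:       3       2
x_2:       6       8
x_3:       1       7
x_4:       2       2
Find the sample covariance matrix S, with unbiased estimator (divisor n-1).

Step 1 — column means:
  mean(U) = (3 + 6 + 1 + 2) / 4 = 12/4 = 3
  mean(V) = (2 + 8 + 7 + 2) / 4 = 19/4 = 4.75

Step 2 — sample covariance S[i,j] = (1/(n-1)) · Σ_k (x_{k,i} - mean_i) · (x_{k,j} - mean_j), with n-1 = 3.
  S[U,U] = ((0)·(0) + (3)·(3) + (-2)·(-2) + (-1)·(-1)) / 3 = 14/3 = 4.6667
  S[U,V] = ((0)·(-2.75) + (3)·(3.25) + (-2)·(2.25) + (-1)·(-2.75)) / 3 = 8/3 = 2.6667
  S[V,V] = ((-2.75)·(-2.75) + (3.25)·(3.25) + (2.25)·(2.25) + (-2.75)·(-2.75)) / 3 = 30.75/3 = 10.25

S is symmetric (S[j,i] = S[i,j]). Assembling:

S = [[4.6667, 2.6667],
 [2.6667, 10.25]]


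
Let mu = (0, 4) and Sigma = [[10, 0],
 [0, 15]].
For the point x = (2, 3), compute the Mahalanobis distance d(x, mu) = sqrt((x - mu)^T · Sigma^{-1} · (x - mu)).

Step 1 — centre the observation: (x - mu) = (2, -1).

Step 2 — invert Sigma. det(Sigma) = 10·15 - (0)² = 150.
  Sigma^{-1} = (1/det) · [[d, -b], [-b, a]] = [[0.1, 0],
 [0, 0.0667]].

Step 3 — form the quadratic (x - mu)^T · Sigma^{-1} · (x - mu):
  Sigma^{-1} · (x - mu) = (0.2, -0.0667).
  (x - mu)^T · [Sigma^{-1} · (x - mu)] = (2)·(0.2) + (-1)·(-0.0667) = 0.4667.

Step 4 — take square root: d = √(0.4667) ≈ 0.6831.

d(x, mu) = √(0.4667) ≈ 0.6831


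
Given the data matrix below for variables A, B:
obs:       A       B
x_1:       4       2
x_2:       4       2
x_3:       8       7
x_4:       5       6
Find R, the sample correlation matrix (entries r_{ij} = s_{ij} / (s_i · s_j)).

Step 1 — column means:
  mean(A) = (4 + 4 + 8 + 5) / 4 = 21/4 = 5.25
  mean(B) = (2 + 2 + 7 + 6) / 4 = 17/4 = 4.25

Step 2 — sample variances and covariances s[i,j] = (1/(n-1)) · Σ_k (x_{k,i} - mean_i) · (x_{k,j} - mean_j), with n-1 = 3:
  s[A,A] = ((-1.25)·(-1.25) + (-1.25)·(-1.25) + (2.75)·(2.75) + (-0.25)·(-0.25)) / 3 = 10.75/3 = 3.5833
  s[A,B] = ((-1.25)·(-2.25) + (-1.25)·(-2.25) + (2.75)·(2.75) + (-0.25)·(1.75)) / 3 = 12.75/3 = 4.25
  s[B,B] = ((-2.25)·(-2.25) + (-2.25)·(-2.25) + (2.75)·(2.75) + (1.75)·(1.75)) / 3 = 20.75/3 = 6.9167
  Sample standard deviations s_i = √(s[i,i]):
  s(A) = √(3.5833) = 1.893
  s(B) = √(6.9167) = 2.63

Step 3 — r_{ij} = s_{ij} / (s_i · s_j):
  r[A,A] = 1 (diagonal).
  r[A,B] = 4.25 / (1.893 · 2.63) = 4.25 / 4.9784 = 0.8537
  r[B,B] = 1 (diagonal).

R is symmetric with unit diagonal. Assembling:

R = [[1, 0.8537],
 [0.8537, 1]]


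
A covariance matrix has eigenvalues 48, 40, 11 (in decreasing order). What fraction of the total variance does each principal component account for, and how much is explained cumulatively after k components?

Step 1 — total variance = trace(Sigma) = Σ λ_i = 48 + 40 + 11 = 99.

Step 2 — fraction explained by component i = λ_i / Σ λ:
  PC1: 48/99 = 0.4848
  PC2: 40/99 = 0.404
  PC3: 11/99 = 0.1111

Step 3 — cumulative fraction after k components = (λ_1 + ... + λ_k) / Σ λ:
  k = 1: 48/99 = 0.4848
  k = 2: (48 + 40)/99 = 88/99 = 0.8889
  k = 3: (48 + 40 + 11)/99 = 99/99 = 1

Summary (fraction, with percent):

explained: PC1 0.4848 (48.48%), PC2 0.404 (40.4%), PC3 0.1111 (11.11%);  cumulative: 0.4848, 0.8889, 1


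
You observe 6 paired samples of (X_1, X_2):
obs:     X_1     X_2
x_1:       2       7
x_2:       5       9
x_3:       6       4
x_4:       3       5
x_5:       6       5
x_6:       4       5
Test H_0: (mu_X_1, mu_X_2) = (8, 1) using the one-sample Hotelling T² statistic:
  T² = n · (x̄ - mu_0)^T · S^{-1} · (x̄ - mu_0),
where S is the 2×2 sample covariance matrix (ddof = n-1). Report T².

Step 1 — sample mean vector:
  mean(X_1) = (2 + 5 + 6 + 3 + 6 + 4) / 6 = 26/6 = 4.3333
  mean(X_2) = (7 + 9 + 4 + 5 + 5 + 5) / 6 = 35/6 = 5.8333
  x̄ = (4.3333, 5.8333),  deviation x̄ - mu_0 = (4.3333, 5.8333) - (8, 1) = (-3.6667, 4.8333).

Step 2 — sample covariance matrix, S[i,j] = (1/(n-1)) · Σ_k (x_{k,i} - mean_i) · (x_{k,j} - mean_j), divisor n-1 = 5:
  S[X_1,X_1] = ((-2.3333)·(-2.3333) + (0.6667)·(0.6667) + (1.6667)·(1.6667) + (-1.3333)·(-1.3333) + (1.6667)·(1.6667) + (-0.3333)·(-0.3333)) / 5 = 13.3333/5 = 2.6667
  S[X_1,X_2] = ((-2.3333)·(1.1667) + (0.6667)·(3.1667) + (1.6667)·(-1.8333) + (-1.3333)·(-0.8333) + (1.6667)·(-0.8333) + (-0.3333)·(-0.8333)) / 5 = -3.6667/5 = -0.7333
  S[X_2,X_2] = ((1.1667)·(1.1667) + (3.1667)·(3.1667) + (-1.8333)·(-1.8333) + (-0.8333)·(-0.8333) + (-0.8333)·(-0.8333) + (-0.8333)·(-0.8333)) / 5 = 16.8333/5 = 3.3667
  S = [[2.6667, -0.7333],
 [-0.7333, 3.3667]].

Step 3 — invert S. det(S) = 2.6667·3.3667 - (-0.7333)² = 8.44.
  S^{-1} = (1/det) · [[d, -b], [-b, a]] = [[0.3989, 0.0869],
 [0.0869, 0.316]].

Step 4 — quadratic form (x̄ - mu_0)^T · S^{-1} · (x̄ - mu_0):
  S^{-1} · (x̄ - mu_0) = (-1.0427, 1.2085),
  (x̄ - mu_0)^T · [...] = (-3.6667)·(-1.0427) + (4.8333)·(1.2085) = 9.6643.

Step 5 — scale by n: T² = 6 · 9.6643 = 57.9858.

T² ≈ 57.9858


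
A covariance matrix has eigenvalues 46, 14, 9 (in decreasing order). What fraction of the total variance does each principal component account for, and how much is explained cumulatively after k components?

Step 1 — total variance = trace(Sigma) = Σ λ_i = 46 + 14 + 9 = 69.

Step 2 — fraction explained by component i = λ_i / Σ λ:
  PC1: 46/69 = 0.6667
  PC2: 14/69 = 0.2029
  PC3: 9/69 = 0.1304

Step 3 — cumulative fraction after k components = (λ_1 + ... + λ_k) / Σ λ:
  k = 1: 46/69 = 0.6667
  k = 2: (46 + 14)/69 = 60/69 = 0.8696
  k = 3: (46 + 14 + 9)/69 = 69/69 = 1

Summary (fraction, with percent):

explained: PC1 0.6667 (66.67%), PC2 0.2029 (20.29%), PC3 0.1304 (13.04%);  cumulative: 0.6667, 0.8696, 1


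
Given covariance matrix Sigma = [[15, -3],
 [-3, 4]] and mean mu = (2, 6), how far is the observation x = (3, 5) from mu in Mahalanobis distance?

Step 1 — centre the observation: (x - mu) = (1, -1).

Step 2 — invert Sigma. det(Sigma) = 15·4 - (-3)² = 51.
  Sigma^{-1} = (1/det) · [[d, -b], [-b, a]] = [[0.0784, 0.0588],
 [0.0588, 0.2941]].

Step 3 — form the quadratic (x - mu)^T · Sigma^{-1} · (x - mu):
  Sigma^{-1} · (x - mu) = (0.0196, -0.2353).
  (x - mu)^T · [Sigma^{-1} · (x - mu)] = (1)·(0.0196) + (-1)·(-0.2353) = 0.2549.

Step 4 — take square root: d = √(0.2549) ≈ 0.5049.

d(x, mu) = √(0.2549) ≈ 0.5049


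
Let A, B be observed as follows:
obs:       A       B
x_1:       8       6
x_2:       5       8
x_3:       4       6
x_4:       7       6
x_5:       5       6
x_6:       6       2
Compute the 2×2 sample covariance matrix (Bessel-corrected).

Step 1 — column means:
  mean(A) = (8 + 5 + 4 + 7 + 5 + 6) / 6 = 35/6 = 5.8333
  mean(B) = (6 + 8 + 6 + 6 + 6 + 2) / 6 = 34/6 = 5.6667

Step 2 — sample covariance S[i,j] = (1/(n-1)) · Σ_k (x_{k,i} - mean_i) · (x_{k,j} - mean_j), with n-1 = 5.
  S[A,A] = ((2.1667)·(2.1667) + (-0.8333)·(-0.8333) + (-1.8333)·(-1.8333) + (1.1667)·(1.1667) + (-0.8333)·(-0.8333) + (0.1667)·(0.1667)) / 5 = 10.8333/5 = 2.1667
  S[A,B] = ((2.1667)·(0.3333) + (-0.8333)·(2.3333) + (-1.8333)·(0.3333) + (1.1667)·(0.3333) + (-0.8333)·(0.3333) + (0.1667)·(-3.6667)) / 5 = -2.3333/5 = -0.4667
  S[B,B] = ((0.3333)·(0.3333) + (2.3333)·(2.3333) + (0.3333)·(0.3333) + (0.3333)·(0.3333) + (0.3333)·(0.3333) + (-3.6667)·(-3.6667)) / 5 = 19.3333/5 = 3.8667

S is symmetric (S[j,i] = S[i,j]). Assembling:

S = [[2.1667, -0.4667],
 [-0.4667, 3.8667]]


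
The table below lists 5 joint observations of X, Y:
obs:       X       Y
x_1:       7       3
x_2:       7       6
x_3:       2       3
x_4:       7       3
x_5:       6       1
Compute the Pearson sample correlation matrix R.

Step 1 — column means:
  mean(X) = (7 + 7 + 2 + 7 + 6) / 5 = 29/5 = 5.8
  mean(Y) = (3 + 6 + 3 + 3 + 1) / 5 = 16/5 = 3.2

Step 2 — sample variances and covariances s[i,j] = (1/(n-1)) · Σ_k (x_{k,i} - mean_i) · (x_{k,j} - mean_j), with n-1 = 4:
  s[X,X] = ((1.2)·(1.2) + (1.2)·(1.2) + (-3.8)·(-3.8) + (1.2)·(1.2) + (0.2)·(0.2)) / 4 = 18.8/4 = 4.7
  s[X,Y] = ((1.2)·(-0.2) + (1.2)·(2.8) + (-3.8)·(-0.2) + (1.2)·(-0.2) + (0.2)·(-2.2)) / 4 = 3.2/4 = 0.8
  s[Y,Y] = ((-0.2)·(-0.2) + (2.8)·(2.8) + (-0.2)·(-0.2) + (-0.2)·(-0.2) + (-2.2)·(-2.2)) / 4 = 12.8/4 = 3.2
  Sample standard deviations s_i = √(s[i,i]):
  s(X) = √(4.7) = 2.1679
  s(Y) = √(3.2) = 1.7889

Step 3 — r_{ij} = s_{ij} / (s_i · s_j):
  r[X,X] = 1 (diagonal).
  r[X,Y] = 0.8 / (2.1679 · 1.7889) = 0.8 / 3.8781 = 0.2063
  r[Y,Y] = 1 (diagonal).

R is symmetric with unit diagonal. Assembling:

R = [[1, 0.2063],
 [0.2063, 1]]


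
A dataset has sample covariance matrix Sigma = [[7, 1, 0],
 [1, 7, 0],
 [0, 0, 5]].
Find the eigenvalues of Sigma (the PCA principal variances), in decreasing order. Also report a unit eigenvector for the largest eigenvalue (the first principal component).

Step 1 — characteristic polynomial p(λ) = det(λI - Sigma) = λ³ - tr·λ² + c_1·λ - det, where tr = trace, c_1 = sum of the principal 2×2 minors, det = det(Sigma):
  tr = 7 + 7 + 5 = 19,
  c_1 = (7·7 - (1)²) + (7·5 - (0)²) + (7·5 - (0)²) = 48 + 35 + 35 = 118,
  det = 7·(7·5 - (0)²) - (1)·((1)·5 - (0)·(0)) + (0)·((1)·(0) - 7·(0)) = 7·(35) - (1)·(5) + (0)·(0) = 240.
  So p(λ) = λ³ - 19λ² + 118λ - 240.
Step 2 — look for an integer root (rational root theorem: any rational root is an integer divisor of 240). Testing λ = 5:
  p(5) = 125 - 475 + 590 - 240 = 0  ✓
  Dividing out (λ - 5): p(λ) = (λ - 5)(λ² - 14λ + 48).
Step 3 — remaining eigenvalues from the quadratic λ² - 14λ + 48 = 0:
  Δ = 14² - 4·48 = 196 - 192 = 4,  λ = (14 ± √4)/2 = (14 ± 2)/2 = 8 or 6.
  Sorted: λ_1 = 8,  λ_2 = 6,  λ_3 = 5  (check: sum = 19 = tr ✓).

Step 4 — unit eigenvector for λ_1 = 8: v spans the null space of (Sigma - λ_1 I), whose rows are
  r_1 = (-1, 1, 0),  r_2 = (1, -1, 0),  r_3 = (0, 0, -3).
  v is orthogonal to every row, so take v ∝ r_1 × r_3 = ((1)·(-3) - (0)·(0), (0)·(0) - (-1)·(-3), (-1)·(0) - (1)·(0)) = (-3, -3, 0).
  Rescale (divide by 3; multiply by -1 so the first nonzero entry is positive): u = (1, 1, 0).
  ||u|| = √((1)² + (1)² + (0)²) = √(2) ≈ 1.4142,  v_1 = u/||u|| ≈ (0.7071, 0.7071, 0) (||v_1|| = 1).

λ_1 = 8,  λ_2 = 6,  λ_3 = 5;  v_1 ≈ (0.7071, 0.7071, 0)


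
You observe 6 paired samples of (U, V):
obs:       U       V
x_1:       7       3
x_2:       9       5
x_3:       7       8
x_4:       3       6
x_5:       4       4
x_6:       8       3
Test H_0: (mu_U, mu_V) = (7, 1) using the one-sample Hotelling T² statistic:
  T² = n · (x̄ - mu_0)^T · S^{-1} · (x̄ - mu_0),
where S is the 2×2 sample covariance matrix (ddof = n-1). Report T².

Step 1 — sample mean vector:
  mean(U) = (7 + 9 + 7 + 3 + 4 + 8) / 6 = 38/6 = 6.3333
  mean(V) = (3 + 5 + 8 + 6 + 4 + 3) / 6 = 29/6 = 4.8333
  x̄ = (6.3333, 4.8333),  deviation x̄ - mu_0 = (6.3333, 4.8333) - (7, 1) = (-0.6667, 3.8333).

Step 2 — sample covariance matrix, S[i,j] = (1/(n-1)) · Σ_k (x_{k,i} - mean_i) · (x_{k,j} - mean_j), divisor n-1 = 5:
  S[U,U] = ((0.6667)·(0.6667) + (2.6667)·(2.6667) + (0.6667)·(0.6667) + (-3.3333)·(-3.3333) + (-2.3333)·(-2.3333) + (1.6667)·(1.6667)) / 5 = 27.3333/5 = 5.4667
  S[U,V] = ((0.6667)·(-1.8333) + (2.6667)·(0.1667) + (0.6667)·(3.1667) + (-3.3333)·(1.1667) + (-2.3333)·(-0.8333) + (1.6667)·(-1.8333)) / 5 = -3.6667/5 = -0.7333
  S[V,V] = ((-1.8333)·(-1.8333) + (0.1667)·(0.1667) + (3.1667)·(3.1667) + (1.1667)·(1.1667) + (-0.8333)·(-0.8333) + (-1.8333)·(-1.8333)) / 5 = 18.8333/5 = 3.7667
  S = [[5.4667, -0.7333],
 [-0.7333, 3.7667]].

Step 3 — invert S. det(S) = 5.4667·3.7667 - (-0.7333)² = 20.0533.
  S^{-1} = (1/det) · [[d, -b], [-b, a]] = [[0.1878, 0.0366],
 [0.0366, 0.2726]].

Step 4 — quadratic form (x̄ - mu_0)^T · S^{-1} · (x̄ - mu_0):
  S^{-1} · (x̄ - mu_0) = (0.015, 1.0206),
  (x̄ - mu_0)^T · [...] = (-0.6667)·(0.015) + (3.8333)·(1.0206) = 3.9024.

Step 5 — scale by n: T² = 6 · 3.9024 = 23.4142.

T² ≈ 23.4142
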